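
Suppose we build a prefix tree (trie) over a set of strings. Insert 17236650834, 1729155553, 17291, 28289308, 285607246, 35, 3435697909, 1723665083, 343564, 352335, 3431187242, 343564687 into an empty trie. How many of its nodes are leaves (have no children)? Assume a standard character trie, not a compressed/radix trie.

8

Leaves are exactly the stored words that no other stored word extends.
Those words: "17236650834", "1729155553", "28289308", "285607246", "3431187242", "343564687", "3435697909", "352335"
Leaf count: 8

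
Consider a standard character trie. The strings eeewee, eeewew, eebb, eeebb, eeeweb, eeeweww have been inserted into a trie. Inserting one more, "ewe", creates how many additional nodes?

2

The longest prefix of "ewe" already in the trie is "e" (length 1).
New nodes needed: |"ewe"| − 1 = 3 − 1 = 2.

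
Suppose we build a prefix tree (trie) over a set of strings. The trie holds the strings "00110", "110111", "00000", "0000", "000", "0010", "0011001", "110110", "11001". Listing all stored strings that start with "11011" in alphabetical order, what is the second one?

Words with prefix "11011", in lexicographic order: "110110", "110111"
The 2nd is 110111.

110111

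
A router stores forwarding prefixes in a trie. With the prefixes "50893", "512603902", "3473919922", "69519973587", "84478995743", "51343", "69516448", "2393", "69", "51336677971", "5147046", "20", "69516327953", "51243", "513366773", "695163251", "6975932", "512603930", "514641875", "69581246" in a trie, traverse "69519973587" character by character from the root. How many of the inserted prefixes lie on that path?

Traverse "69519973587" character by character; count nodes along the way that are marked as word ends.
Prefixes of the query that are stored words: "69", "69519973587"
Count: 2

2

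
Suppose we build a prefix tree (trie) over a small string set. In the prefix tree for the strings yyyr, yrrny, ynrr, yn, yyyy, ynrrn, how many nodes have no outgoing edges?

4

Leaves are exactly the stored words that no other stored word extends.
Those words: "ynrrn", "yrrny", "yyyr", "yyyy"
Leaf count: 4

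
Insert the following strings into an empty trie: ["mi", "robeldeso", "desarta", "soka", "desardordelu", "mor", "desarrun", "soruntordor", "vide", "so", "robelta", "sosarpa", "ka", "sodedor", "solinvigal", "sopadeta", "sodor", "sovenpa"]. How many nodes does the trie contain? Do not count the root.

82

Count nodes per top-level branch (shared prefixes stored once):
  'd'-branch (desardordelu, desarrun, desarta): 17 nodes
  'k'-branch (ka): 2 nodes
  'm'-branch (mi, mor): 4 nodes
  'r'-branch (robeldeso, robelta): 11 nodes
  's'-branch (so, sodedor, sodor, soka, solinvigal, sopadeta, soruntordor, sosarpa, sovenpa): 44 nodes
  'v'-branch (vide): 4 nodes
Sum: 82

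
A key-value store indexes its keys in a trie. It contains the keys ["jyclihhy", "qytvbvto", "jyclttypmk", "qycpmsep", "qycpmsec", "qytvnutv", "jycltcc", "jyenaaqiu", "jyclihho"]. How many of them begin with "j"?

5

Traverse to the node for "j", then collect every word in that subtree.
Words under "j": jyclihho, jyclihhy, jycltcc, jyclttypmk, jyenaaqiu
Count: 5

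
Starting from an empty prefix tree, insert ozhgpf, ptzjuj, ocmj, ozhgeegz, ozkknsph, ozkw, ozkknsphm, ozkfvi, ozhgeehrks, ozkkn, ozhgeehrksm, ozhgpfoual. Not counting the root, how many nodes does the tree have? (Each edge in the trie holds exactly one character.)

39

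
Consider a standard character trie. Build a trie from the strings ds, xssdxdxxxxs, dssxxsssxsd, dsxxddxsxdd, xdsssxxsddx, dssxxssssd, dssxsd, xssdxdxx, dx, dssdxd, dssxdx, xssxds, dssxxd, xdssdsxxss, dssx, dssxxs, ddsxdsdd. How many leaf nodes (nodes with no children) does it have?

A leaf is a node with no children — equivalently, the end of a word that is not a proper prefix of any other stored word.
Those words: "ddsxdsdd", "dssdxd", "dssxdx", "dssxsd", "dssxxd", "dssxxssssd", "dssxxsssxsd", "dsxxddxsxdd", "dx", "xdssdsxxss", "xdsssxxsddx", "xssdxdxxxxs", "xssxds"
Leaf count: 13

13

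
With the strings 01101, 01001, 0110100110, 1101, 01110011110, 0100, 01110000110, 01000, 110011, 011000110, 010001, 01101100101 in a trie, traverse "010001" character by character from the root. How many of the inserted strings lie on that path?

Traverse "010001" character by character; count nodes along the way that are marked as word ends.
Prefixes of the query that are stored words: "0100", "01000", "010001"
Count: 3

3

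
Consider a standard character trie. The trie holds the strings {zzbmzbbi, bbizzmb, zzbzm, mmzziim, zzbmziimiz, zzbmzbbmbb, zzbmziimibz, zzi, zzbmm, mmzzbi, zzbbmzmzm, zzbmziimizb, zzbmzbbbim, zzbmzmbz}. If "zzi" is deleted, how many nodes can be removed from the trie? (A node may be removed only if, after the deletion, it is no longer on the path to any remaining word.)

Walk "zzi" from the leaf back toward the root, removing each node that no remaining word uses.
The suffix "i" (1 node) is used only by "zzi"; the node for "zz" still has the child "b", so pruning stops there.
Nodes removed: 1

1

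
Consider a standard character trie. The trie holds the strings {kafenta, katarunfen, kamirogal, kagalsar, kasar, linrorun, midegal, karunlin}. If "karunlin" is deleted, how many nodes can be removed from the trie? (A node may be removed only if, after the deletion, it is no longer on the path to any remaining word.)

6

After clearing the end-marker at "karunlin", prune upward until reaching a node still needed by another word.
The suffix "runlin" (6 nodes) is used only by "karunlin"; the node for "ka" still has the child "f", so pruning stops there.
Nodes removed: 6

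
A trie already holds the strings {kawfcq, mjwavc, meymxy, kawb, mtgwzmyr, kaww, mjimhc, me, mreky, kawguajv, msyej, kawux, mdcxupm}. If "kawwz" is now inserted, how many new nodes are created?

Walking "kawwz" from the root, the first 4 characters ("kaww") follow existing edges; "z" is the first miss.
Each of the 1 remaining characters creates one node.

1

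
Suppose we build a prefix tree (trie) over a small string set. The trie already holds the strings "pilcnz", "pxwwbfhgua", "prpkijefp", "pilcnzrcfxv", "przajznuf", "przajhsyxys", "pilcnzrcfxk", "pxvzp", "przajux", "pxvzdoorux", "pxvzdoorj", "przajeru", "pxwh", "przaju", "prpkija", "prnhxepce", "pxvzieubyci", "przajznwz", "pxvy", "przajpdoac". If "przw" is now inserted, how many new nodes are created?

1

The longest prefix of "przw" already in the trie is "prz" (length 3).
New nodes needed: |"przw"| − 3 = 4 − 3 = 1.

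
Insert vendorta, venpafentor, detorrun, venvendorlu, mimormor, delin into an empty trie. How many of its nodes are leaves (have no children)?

Leaves are exactly the stored words that no other stored word extends.
Those words: "delin", "detorrun", "mimormor", "vendorta", "venpafentor", "venvendorlu"
Leaf count: 6

6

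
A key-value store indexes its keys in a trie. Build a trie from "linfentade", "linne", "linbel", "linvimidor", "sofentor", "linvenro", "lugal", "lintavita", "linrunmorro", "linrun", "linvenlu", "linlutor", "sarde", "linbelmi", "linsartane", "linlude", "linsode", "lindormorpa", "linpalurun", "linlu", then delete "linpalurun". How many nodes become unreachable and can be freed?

7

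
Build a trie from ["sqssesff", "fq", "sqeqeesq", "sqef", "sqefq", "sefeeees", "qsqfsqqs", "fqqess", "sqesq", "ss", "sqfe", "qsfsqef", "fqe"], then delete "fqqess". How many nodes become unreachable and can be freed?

4

A node on "fqqess"'s path can go only if nothing else ends at it or branches off below it.
The suffix "qess" (4 nodes) is used only by "fqqess"; the node for "fq" still has the child "e", so pruning stops there.
Nodes removed: 4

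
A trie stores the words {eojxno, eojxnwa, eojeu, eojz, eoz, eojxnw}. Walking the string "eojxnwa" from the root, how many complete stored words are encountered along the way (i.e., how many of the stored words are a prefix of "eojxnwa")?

2

Walk "eojxnwa" from the root; an end-of-word marker is hit whenever a stored word is a prefix of "eojxnwa".
Prefixes of the query that are stored words: "eojxnw", "eojxnwa"
Count: 2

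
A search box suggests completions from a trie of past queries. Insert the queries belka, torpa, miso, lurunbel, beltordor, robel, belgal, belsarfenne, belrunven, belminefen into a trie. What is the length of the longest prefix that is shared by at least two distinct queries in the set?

The deepest shared node is where two words last agree before diverging.
"belgal" and "belka" agree on "bel" (3 characters) before diverging; nothing deeper is shared.
Longest shared-prefix length: 3

3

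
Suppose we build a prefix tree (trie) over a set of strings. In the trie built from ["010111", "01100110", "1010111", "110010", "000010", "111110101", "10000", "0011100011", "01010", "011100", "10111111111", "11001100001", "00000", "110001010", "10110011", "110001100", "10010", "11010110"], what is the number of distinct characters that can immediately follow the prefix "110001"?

2

Walk "110001" from the root, arriving at one node.
Distinct next characters after "110001": 0, 1.
That node has 2 child edges.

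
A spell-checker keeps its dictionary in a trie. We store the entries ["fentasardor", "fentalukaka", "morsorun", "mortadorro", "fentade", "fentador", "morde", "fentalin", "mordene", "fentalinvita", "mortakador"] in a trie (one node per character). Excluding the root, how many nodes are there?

51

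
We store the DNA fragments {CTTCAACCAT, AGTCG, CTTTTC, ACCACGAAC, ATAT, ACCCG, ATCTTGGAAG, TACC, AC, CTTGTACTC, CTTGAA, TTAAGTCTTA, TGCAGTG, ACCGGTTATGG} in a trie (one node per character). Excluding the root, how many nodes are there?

74

Count nodes per top-level branch (shared prefixes stored once):
  'A'-branch (AC, ACCACGAAC, ACCCG, ACCGGTTATGG, AGTCG, ATAT, ATCTTGGAAG): 34 nodes
  'C'-branch (CTTCAACCAT, CTTGAA, CTTGTACTC, CTTTTC): 21 nodes
  'T'-branch (TACC, TGCAGTG, TTAAGTCTTA): 19 nodes
Sum: 74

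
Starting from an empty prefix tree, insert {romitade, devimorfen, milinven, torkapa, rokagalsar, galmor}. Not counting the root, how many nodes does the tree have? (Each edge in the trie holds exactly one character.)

47

Count nodes per top-level branch (shared prefixes stored once):
  'd'-branch (devimorfen): 10 nodes
  'g'-branch (galmor): 6 nodes
  'm'-branch (milinven): 8 nodes
  'r'-branch (rokagalsar, romitade): 16 nodes
  't'-branch (torkapa): 7 nodes
Sum: 47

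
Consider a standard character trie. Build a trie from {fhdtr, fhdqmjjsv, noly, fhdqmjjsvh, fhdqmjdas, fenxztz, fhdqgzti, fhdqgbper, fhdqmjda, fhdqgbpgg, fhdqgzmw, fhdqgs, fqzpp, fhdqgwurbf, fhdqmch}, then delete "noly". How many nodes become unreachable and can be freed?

4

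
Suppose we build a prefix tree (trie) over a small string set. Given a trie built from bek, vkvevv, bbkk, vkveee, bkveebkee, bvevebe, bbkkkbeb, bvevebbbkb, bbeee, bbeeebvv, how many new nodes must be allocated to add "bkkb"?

2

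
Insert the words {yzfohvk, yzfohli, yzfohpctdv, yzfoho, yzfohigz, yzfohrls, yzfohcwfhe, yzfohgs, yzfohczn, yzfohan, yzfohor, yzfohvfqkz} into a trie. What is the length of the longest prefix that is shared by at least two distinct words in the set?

The deepest shared node is where two words last agree before diverging.
e.g. "yzfohcwfhe" and "yzfohczn" share the prefix "yzfohc" of length 6; no pair shares a longer one.
Longest shared-prefix length: 6

6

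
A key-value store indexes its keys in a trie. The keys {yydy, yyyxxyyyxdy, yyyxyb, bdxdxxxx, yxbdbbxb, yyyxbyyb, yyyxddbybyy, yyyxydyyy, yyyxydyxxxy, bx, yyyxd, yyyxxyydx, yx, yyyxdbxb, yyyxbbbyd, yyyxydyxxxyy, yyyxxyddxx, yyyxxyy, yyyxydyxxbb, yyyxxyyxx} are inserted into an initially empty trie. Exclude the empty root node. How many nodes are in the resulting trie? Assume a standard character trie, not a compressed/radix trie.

For each word, the new-node count is its length minus the longest prefix already in the trie:
  "yydy" → 4 new (y, y, d, y)
  "yyyxxyyyxdy" → prefix "yy" already present; 9 new (y, x, x, y, y, y, x, d, y)
  "yyyxyb" → prefix "yyyx" already present; 2 new (y, b)
  "bdxdxxxx" → 8 new (b, d, x, d, x, x, x, x)
  "yxbdbbxb" → prefix "y" already present; 7 new (x, b, d, b, b, x, b)
  "yyyxbyyb" → prefix "yyyx" already present; 4 new (b, y, y, b)
  "yyyxddbybyy" → prefix "yyyx" already present; 7 new (d, d, b, y, b, y, y)
  "yyyxydyyy" → prefix "yyyxy" already present; 4 new (d, y, y, y)
  "yyyxydyxxxy" → prefix "yyyxydy" already present; 4 new (x, x, x, y)
  "bx" → prefix "b" already present; 1 new (x)
  "yyyxd" → prefix "yyyxd" already present; 0 new (none)
  "yyyxxyydx" → prefix "yyyxxyy" already present; 2 new (d, x)
  "yx" → prefix "yx" already present; 0 new (none)
  "yyyxdbxb" → prefix "yyyxd" already present; 3 new (b, x, b)
  "yyyxbbbyd" → prefix "yyyxb" already present; 4 new (b, b, y, d)
  "yyyxydyxxxyy" → prefix "yyyxydyxxxy" already present; 1 new (y)
  "yyyxxyddxx" → prefix "yyyxxy" already present; 4 new (d, d, x, x)
  "yyyxxyy" → prefix "yyyxxyy" already present; 0 new (none)
  "yyyxydyxxbb" → prefix "yyyxydyxx" already present; 2 new (b, b)
  "yyyxxyyxx" → prefix "yyyxxyy" already present; 2 new (x, x)
Total nodes = 4 + 9 + 2 + 8 + 7 + 4 + 7 + 4 + 4 + 1 + 0 + 2 + 0 + 3 + 4 + 1 + 4 + 0 + 2 + 2 = 68

68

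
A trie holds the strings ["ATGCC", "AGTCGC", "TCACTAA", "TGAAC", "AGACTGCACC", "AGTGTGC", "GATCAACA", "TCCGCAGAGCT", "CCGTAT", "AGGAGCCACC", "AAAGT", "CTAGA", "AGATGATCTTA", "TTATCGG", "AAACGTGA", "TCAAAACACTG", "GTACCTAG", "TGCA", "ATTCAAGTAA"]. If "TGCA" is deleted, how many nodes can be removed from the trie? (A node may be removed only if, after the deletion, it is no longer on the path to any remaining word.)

After clearing the end-marker at "TGCA", prune upward until reaching a node still needed by another word.
The suffix "CA" (2 nodes) is used only by "TGCA"; the node for "TG" still has the child "A", so pruning stops there.
Nodes removed: 2

2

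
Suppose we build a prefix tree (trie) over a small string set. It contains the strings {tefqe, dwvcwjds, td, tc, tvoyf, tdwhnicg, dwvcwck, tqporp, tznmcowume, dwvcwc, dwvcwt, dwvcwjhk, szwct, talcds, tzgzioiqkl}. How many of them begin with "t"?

Traverse to the node for "t", then collect every word in that subtree.
Words under "t": talcds, tc, td, tdwhnicg, tefqe, tqporp, tvoyf, tzgzioiqkl, tznmcowume
Count: 9

9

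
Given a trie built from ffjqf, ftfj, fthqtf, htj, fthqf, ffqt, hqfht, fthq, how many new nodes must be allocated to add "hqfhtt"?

"hqfht" is already a path in the trie; the remaining "t" must be added.
Each of the 1 remaining characters creates one node.

1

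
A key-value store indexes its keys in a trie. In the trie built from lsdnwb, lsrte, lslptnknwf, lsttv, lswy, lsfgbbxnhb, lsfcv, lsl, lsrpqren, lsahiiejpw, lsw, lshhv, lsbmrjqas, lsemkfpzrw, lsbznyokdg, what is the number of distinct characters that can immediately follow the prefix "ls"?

10

The children of the "ls" node are the distinct next characters among strings starting with "ls".
Distinct next characters after "ls": a, b, d, e, f, h, l, r, t, w.
That node has 10 child edges.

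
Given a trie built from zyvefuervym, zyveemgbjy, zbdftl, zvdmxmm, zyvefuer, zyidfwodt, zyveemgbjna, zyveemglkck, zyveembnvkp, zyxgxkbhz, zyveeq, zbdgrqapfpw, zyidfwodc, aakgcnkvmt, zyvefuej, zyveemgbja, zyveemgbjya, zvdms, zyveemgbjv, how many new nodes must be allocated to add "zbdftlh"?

1

"zbdftl" is already a path in the trie; the remaining "h" must be added.
Each of the 1 remaining characters creates one node.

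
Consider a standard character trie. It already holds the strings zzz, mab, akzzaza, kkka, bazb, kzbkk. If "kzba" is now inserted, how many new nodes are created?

1

The longest prefix of "kzba" already in the trie is "kzb" (length 3).
So 4 − 3 = 1 new nodes.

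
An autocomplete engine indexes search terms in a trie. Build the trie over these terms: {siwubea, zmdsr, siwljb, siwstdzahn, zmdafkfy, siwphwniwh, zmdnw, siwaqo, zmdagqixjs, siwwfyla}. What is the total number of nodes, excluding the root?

50

Trace insertions, counting only characters that open a new branch:
  "siwubea" → 7 new (s, i, w, u, b, e, a)
  "zmdsr" → 5 new (z, m, d, s, r)
  "siwljb" → prefix "siw" already present; 3 new (l, j, b)
  "siwstdzahn" → prefix "siw" already present; 7 new (s, t, d, z, a, h, n)
  "zmdafkfy" → prefix "zmd" already present; 5 new (a, f, k, f, y)
  "siwphwniwh" → prefix "siw" already present; 7 new (p, h, w, n, i, w, h)
  "zmdnw" → prefix "zmd" already present; 2 new (n, w)
  "siwaqo" → prefix "siw" already present; 3 new (a, q, o)
  "zmdagqixjs" → prefix "zmda" already present; 6 new (g, q, i, x, j, s)
  "siwwfyla" → prefix "siw" already present; 5 new (w, f, y, l, a)
Total nodes = 7 + 5 + 3 + 7 + 5 + 7 + 2 + 3 + 6 + 5 = 50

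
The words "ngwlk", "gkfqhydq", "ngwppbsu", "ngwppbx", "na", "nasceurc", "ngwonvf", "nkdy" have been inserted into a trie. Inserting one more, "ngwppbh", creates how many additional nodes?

1

"ngwppb" is already a path in the trie; the remaining "h" must be added.
So 7 − 6 = 1 new nodes.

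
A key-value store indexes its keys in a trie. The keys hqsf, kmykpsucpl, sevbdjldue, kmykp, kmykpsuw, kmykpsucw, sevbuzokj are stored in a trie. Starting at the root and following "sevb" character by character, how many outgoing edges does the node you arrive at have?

2

Walk "sevb" from the root, arriving at one node.
Distinct next characters after "sevb": d, u.
That node has 2 child edges.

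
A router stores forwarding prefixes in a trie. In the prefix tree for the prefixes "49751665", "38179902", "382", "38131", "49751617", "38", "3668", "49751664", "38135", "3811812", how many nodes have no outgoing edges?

A leaf is a node with no children — equivalently, the end of a word that is not a proper prefix of any other stored word.
Those words: "3668", "3811812", "38131", "38135", "38179902", "382", "49751617", "49751664", "49751665"
Leaf count: 9

9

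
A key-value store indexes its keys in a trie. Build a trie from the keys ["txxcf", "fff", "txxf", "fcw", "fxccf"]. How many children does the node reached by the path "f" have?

Walk "f" from the root, arriving at one node.
Distinct next characters after "f": c, f, x.
That node has 3 child edges.

3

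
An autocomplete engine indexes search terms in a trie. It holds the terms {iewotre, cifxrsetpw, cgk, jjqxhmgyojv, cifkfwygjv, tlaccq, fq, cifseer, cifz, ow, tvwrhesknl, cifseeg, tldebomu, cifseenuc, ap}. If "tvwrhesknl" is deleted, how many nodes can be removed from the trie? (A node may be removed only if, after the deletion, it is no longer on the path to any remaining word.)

9

Walk "tvwrhesknl" from the leaf back toward the root, removing each node that no remaining word uses.
The suffix "vwrhesknl" (9 nodes) is used only by "tvwrhesknl"; the node for "t" still has the child "l", so pruning stops there.
Nodes removed: 9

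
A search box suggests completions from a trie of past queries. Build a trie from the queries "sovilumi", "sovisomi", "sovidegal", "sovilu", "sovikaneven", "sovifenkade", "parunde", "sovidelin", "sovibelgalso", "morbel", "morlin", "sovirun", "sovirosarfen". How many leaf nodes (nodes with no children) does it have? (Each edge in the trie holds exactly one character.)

12

A leaf is a node with no children — equivalently, the end of a word that is not a proper prefix of any other stored word.
Those words: "morbel", "morlin", "parunde", "sovibelgalso", "sovidegal", "sovidelin", "sovifenkade", "sovikaneven", "sovilumi", "sovirosarfen", "sovirun", "sovisomi"
Leaf count: 12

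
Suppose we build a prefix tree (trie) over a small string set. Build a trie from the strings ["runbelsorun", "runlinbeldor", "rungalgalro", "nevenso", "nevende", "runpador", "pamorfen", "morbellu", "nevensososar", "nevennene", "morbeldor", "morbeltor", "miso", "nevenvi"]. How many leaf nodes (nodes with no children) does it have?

13

Leaves are exactly the stored words that no other stored word extends.
Those words: "miso", "morbeldor", "morbellu", "morbeltor", "nevende", "nevennene", "nevensososar", "nevenvi", "pamorfen", "runbelsorun", "rungalgalro", "runlinbeldor", "runpador"
Leaf count: 13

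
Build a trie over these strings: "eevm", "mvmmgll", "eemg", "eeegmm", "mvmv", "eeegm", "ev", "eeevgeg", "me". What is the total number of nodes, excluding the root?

24

Trace insertions, counting only characters that open a new branch:
  "eevm" → 4 new (e, e, v, m)
  "mvmmgll" → 7 new (m, v, m, m, g, l, l)
  "eemg" → prefix "ee" already present; 2 new (m, g)
  "eeegmm" → prefix "ee" already present; 4 new (e, g, m, m)
  "mvmv" → prefix "mvm" already present; 1 new (v)
  "eeegm" → prefix "eeegm" already present; 0 new (none)
  "ev" → prefix "e" already present; 1 new (v)
  "eeevgeg" → prefix "eee" already present; 4 new (v, g, e, g)
  "me" → prefix "m" already present; 1 new (e)
Total nodes = 4 + 7 + 2 + 4 + 1 + 0 + 1 + 4 + 1 = 24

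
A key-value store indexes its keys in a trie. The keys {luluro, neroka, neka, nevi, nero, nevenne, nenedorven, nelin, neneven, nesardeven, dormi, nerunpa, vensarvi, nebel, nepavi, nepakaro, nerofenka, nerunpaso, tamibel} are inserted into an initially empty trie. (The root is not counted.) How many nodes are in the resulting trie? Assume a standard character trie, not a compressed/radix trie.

Count nodes per top-level branch (shared prefixes stored once):
  'd'-branch (dormi): 5 nodes
  'l'-branch (luluro): 6 nodes
  'n'-branch (nebel, neka, nelin, nenedorven, neneven, nepakaro, nepavi, nero, nerofenka, neroka, nerunpa, nerunpaso, nesardeven, nevenne, nevi): 58 nodes
  't'-branch (tamibel): 7 nodes
  'v'-branch (vensarvi): 8 nodes
Sum: 84

84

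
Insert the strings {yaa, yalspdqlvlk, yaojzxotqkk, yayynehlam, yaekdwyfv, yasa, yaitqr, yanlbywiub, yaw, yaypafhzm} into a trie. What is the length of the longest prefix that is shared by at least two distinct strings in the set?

3

The deepest shared node is where two words last agree before diverging.
"yaypafhzm" and "yayynehlam" agree on "yay" (3 characters) before diverging; nothing deeper is shared.
Longest shared-prefix length: 3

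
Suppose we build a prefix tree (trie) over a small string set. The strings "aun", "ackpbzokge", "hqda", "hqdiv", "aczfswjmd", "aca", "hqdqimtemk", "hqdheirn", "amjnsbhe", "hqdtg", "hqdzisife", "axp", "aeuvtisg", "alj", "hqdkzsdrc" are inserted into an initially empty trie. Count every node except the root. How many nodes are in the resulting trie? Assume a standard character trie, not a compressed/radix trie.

Trace insertions, counting only characters that open a new branch:
  "aun" → 3 new (a, u, n)
  "ackpbzokge" → prefix "a" already present; 9 new (c, k, p, b, z, o, k, g, e)
  "hqda" → 4 new (h, q, d, a)
  "hqdiv" → prefix "hqd" already present; 2 new (i, v)
  "aczfswjmd" → prefix "ac" already present; 7 new (z, f, s, w, j, m, d)
  "aca" → prefix "ac" already present; 1 new (a)
  "hqdqimtemk" → prefix "hqd" already present; 7 new (q, i, m, t, e, m, k)
  "hqdheirn" → prefix "hqd" already present; 5 new (h, e, i, r, n)
  "amjnsbhe" → prefix "a" already present; 7 new (m, j, n, s, b, h, e)
  "hqdtg" → prefix "hqd" already present; 2 new (t, g)
  "hqdzisife" → prefix "hqd" already present; 6 new (z, i, s, i, f, e)
  "axp" → prefix "a" already present; 2 new (x, p)
  "aeuvtisg" → prefix "a" already present; 7 new (e, u, v, t, i, s, g)
  "alj" → prefix "a" already present; 2 new (l, j)
  "hqdkzsdrc" → prefix "hqd" already present; 6 new (k, z, s, d, r, c)
Total nodes = 3 + 9 + 4 + 2 + 7 + 1 + 7 + 5 + 7 + 2 + 6 + 2 + 7 + 2 + 6 = 70

70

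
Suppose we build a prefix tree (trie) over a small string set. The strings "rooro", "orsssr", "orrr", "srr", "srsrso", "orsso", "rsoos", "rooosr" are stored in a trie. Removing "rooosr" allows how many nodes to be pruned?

3

Walk "rooosr" from the leaf back toward the root, removing each node that no remaining word uses.
The suffix "osr" (3 nodes) is used only by "rooosr"; the node for "roo" still has the child "r", so pruning stops there.
Nodes removed: 3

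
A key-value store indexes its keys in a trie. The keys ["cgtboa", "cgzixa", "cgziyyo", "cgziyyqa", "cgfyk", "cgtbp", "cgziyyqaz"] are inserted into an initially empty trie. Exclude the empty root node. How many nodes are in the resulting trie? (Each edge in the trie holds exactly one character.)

20

Count nodes per top-level branch (shared prefixes stored once):
  'c'-branch (cgfyk, cgtboa, cgtbp, cgzixa, cgziyyo, cgziyyqa, cgziyyqaz): 20 nodes
Sum: 20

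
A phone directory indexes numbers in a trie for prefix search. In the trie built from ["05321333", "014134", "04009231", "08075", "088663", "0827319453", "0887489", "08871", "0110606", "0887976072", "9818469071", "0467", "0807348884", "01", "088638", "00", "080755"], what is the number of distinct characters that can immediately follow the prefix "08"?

3

Walk "08" from the root, arriving at one node.
Distinct next characters after "08": 0, 2, 8.
That node has 3 child edges.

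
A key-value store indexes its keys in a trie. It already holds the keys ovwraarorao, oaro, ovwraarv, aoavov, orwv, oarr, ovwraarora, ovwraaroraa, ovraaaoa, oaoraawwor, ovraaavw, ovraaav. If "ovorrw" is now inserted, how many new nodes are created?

4

"ov" is already a path in the trie; the remaining "orrw" must be added.
So 6 − 2 = 4 new nodes.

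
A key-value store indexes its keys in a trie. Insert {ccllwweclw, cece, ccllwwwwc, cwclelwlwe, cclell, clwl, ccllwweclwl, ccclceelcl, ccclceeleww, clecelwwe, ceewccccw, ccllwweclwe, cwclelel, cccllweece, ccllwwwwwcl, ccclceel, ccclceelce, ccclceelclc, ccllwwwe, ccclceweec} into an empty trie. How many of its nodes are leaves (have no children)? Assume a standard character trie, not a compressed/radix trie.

17

Leaves are exactly the stored words that no other stored word extends.
Those words: "ccclceelce", "ccclceelclc", "ccclceeleww", "ccclceweec", "cccllweece", "cclell", "ccllwweclwe", "ccllwweclwl", "ccllwwwe", "ccllwwwwc", "ccllwwwwwcl", "cece", "ceewccccw", "clecelwwe", "clwl", "cwclelel", "cwclelwlwe"
Leaf count: 17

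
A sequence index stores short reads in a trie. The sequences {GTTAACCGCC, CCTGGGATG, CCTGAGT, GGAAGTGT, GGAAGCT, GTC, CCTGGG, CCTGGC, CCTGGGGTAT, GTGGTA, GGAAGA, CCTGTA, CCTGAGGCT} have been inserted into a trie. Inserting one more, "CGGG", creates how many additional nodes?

"C" is already a path in the trie; the remaining "GGG" must be added.
New nodes needed: |"CGGG"| − 1 = 4 − 1 = 3.

3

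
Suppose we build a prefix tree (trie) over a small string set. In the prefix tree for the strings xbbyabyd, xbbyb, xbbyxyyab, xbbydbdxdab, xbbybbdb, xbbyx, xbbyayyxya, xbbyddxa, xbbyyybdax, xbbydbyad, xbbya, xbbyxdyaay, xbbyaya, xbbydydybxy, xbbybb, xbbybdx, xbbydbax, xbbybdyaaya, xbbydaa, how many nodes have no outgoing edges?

15

A leaf is a node with no children — equivalently, the end of a word that is not a proper prefix of any other stored word.
Those words: "xbbyabyd", "xbbyaya", "xbbyayyxya", "xbbybbdb", "xbbybdx", "xbbybdyaaya", "xbbydaa", "xbbydbax", "xbbydbdxdab", "xbbydbyad", "xbbyddxa", "xbbydydybxy", "xbbyxdyaay", "xbbyxyyab", "xbbyyybdax"
Leaf count: 15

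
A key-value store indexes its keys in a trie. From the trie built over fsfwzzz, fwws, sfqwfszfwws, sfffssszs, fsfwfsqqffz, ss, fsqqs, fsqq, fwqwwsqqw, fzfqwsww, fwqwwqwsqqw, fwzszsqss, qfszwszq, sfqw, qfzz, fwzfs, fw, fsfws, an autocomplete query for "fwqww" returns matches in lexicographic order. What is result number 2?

Words with prefix "fwqww", in lexicographic order: "fwqwwqwsqqw", "fwqwwsqqw"
The 2nd is fwqwwsqqw.

fwqwwsqqw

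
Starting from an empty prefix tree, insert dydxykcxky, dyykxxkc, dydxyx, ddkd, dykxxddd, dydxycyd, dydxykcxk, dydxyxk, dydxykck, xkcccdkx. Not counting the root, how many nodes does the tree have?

39

Count nodes per top-level branch (shared prefixes stored once):
  'd'-branch (ddkd, dydxycyd, dydxykck, dydxykcxk, dydxykcxky, dydxyx, dydxyxk, dykxxddd, dyykxxkc): 31 nodes
  'x'-branch (xkcccdkx): 8 nodes
Sum: 39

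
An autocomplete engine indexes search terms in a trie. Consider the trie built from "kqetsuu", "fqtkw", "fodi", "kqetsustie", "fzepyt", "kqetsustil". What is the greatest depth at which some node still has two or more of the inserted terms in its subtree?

9

Equivalently: take the maximum, over all pairs, of their longest common prefix length.
"kqetsustie" and "kqetsustil" agree on "kqetsusti" (9 characters) before diverging; nothing deeper is shared.
Longest shared-prefix length: 9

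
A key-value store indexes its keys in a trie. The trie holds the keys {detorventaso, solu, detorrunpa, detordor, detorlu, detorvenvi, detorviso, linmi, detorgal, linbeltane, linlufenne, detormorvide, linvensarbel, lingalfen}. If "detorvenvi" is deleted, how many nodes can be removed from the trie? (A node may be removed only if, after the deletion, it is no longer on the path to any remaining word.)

2

After clearing the end-marker at "detorvenvi", prune upward until reaching a node still needed by another word.
The suffix "vi" (2 nodes) is used only by "detorvenvi"; the node for "detorven" still has the child "t", so pruning stops there.
Nodes removed: 2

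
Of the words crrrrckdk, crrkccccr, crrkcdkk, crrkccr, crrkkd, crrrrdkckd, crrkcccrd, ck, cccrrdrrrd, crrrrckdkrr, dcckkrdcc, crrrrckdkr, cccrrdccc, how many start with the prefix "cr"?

Filter for entries beginning with "cr":
Words under "cr": crrkccccr, crrkcccrd, crrkccr, crrkcdkk, crrkkd, crrrrckdk, crrrrckdkr, crrrrckdkrr, crrrrdkckd
Count: 9

9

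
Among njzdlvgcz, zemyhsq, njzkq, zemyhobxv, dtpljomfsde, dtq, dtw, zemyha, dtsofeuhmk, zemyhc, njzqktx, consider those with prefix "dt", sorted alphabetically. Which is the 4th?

DFS of the "dt" subtree visits, in order: "dtpljomfsde", "dtq", "dtsofeuhmk", "dtw"
The 4th is dtw.

dtw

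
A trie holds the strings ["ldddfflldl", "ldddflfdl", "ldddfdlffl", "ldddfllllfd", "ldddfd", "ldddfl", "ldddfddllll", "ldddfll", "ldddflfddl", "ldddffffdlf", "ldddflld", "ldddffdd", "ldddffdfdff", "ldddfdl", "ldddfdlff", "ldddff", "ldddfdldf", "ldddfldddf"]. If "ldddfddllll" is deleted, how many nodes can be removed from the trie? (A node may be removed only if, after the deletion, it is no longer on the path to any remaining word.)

5

Walk "ldddfddllll" from the leaf back toward the root, removing each node that no remaining word uses.
The suffix "dllll" (5 nodes) is used only by "ldddfddllll"; the node for "ldddfd" still has the child "l", so pruning stops there.
Nodes removed: 5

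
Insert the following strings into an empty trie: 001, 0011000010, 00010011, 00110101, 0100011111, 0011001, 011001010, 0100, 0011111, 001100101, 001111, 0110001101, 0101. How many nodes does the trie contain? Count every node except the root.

Count nodes per top-level branch (shared prefixes stored once):
  '0'-branch (00010011, 001, 0011000010, 0011001, 001100101, 00110101, 001111, 0011111, 0100, 0100011111, 0101, 0110001101, 011001010): 47 nodes
Sum: 47

47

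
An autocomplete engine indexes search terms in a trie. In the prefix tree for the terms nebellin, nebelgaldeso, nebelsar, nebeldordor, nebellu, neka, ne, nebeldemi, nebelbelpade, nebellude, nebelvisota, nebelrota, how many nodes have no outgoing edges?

Leaves are exactly the stored words that no other stored word extends.
Those words: "nebelbelpade", "nebeldemi", "nebeldordor", "nebelgaldeso", "nebellin", "nebellude", "nebelrota", "nebelsar", "nebelvisota", "neka"
Leaf count: 10

10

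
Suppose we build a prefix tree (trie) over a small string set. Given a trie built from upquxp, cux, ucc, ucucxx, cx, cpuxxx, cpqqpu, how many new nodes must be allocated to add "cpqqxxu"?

3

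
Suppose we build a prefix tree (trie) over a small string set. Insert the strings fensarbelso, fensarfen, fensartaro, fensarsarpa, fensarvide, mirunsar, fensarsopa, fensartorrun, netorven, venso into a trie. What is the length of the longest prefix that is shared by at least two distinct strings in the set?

7

Equivalently: take the maximum, over all pairs, of their longest common prefix length.
e.g. "fensarsarpa" and "fensarsopa" share the prefix "fensars" of length 7; no pair shares a longer one.
Longest shared-prefix length: 7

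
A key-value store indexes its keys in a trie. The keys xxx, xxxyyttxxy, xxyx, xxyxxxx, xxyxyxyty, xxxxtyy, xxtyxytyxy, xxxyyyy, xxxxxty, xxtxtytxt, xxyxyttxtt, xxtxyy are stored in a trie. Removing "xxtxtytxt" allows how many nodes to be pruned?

5

Walk "xxtxtytxt" from the leaf back toward the root, removing each node that no remaining word uses.
The suffix "tytxt" (5 nodes) is used only by "xxtxtytxt"; the node for "xxtx" still has the child "y", so pruning stops there.
Nodes removed: 5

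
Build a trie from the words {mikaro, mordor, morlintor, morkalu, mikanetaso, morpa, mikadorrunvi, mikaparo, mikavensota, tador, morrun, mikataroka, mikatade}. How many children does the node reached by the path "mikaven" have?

1

The children of the "mikaven" node are the distinct next characters among strings starting with "mikaven".
Characters that immediately follow "mikaven" among the stored strings: {s}.
That node has 1 child edge.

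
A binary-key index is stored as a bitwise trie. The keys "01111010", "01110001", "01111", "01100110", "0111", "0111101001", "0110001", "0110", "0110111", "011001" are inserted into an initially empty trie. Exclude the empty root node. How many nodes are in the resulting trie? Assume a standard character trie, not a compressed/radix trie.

24

Trie structure (* marks end of a word):
(root)
└─ 0
   └─ 1
      └─ 1
         ├─ 0 *
         │  ├─ 0
         │  │  ├─ 0
         │  │  │  └─ 1 *
         │  │  └─ 1 *
         │  │     └─ 1
         │  │        └─ 0 *
         │  └─ 1
         │     └─ 1
         │        └─ 1 *
         └─ 1 *
            ├─ 0
            │  └─ 0
            │     └─ 0
            │        └─ 1 *
            └─ 1 *
               └─ 0
                  └─ 1
                     └─ 0 *
                        └─ 0
                           └─ 1 *
Counting every labelled node above: 24.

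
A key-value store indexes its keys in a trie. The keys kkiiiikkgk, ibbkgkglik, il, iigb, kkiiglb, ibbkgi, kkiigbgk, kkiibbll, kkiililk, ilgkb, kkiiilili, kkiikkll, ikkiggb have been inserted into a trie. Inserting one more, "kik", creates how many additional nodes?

The longest prefix of "kik" already in the trie is "k" (length 1).
So 3 − 1 = 2 new nodes.

2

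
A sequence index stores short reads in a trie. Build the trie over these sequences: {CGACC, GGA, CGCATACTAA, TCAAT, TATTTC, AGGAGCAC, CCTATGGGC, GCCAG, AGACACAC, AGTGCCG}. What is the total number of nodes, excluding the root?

57

Trace insertions, counting only characters that open a new branch:
  "CGACC" → 5 new (C, G, A, C, C)
  "GGA" → 3 new (G, G, A)
  "CGCATACTAA" → prefix "CG" already present; 8 new (C, A, T, A, C, T, A, A)
  "TCAAT" → 5 new (T, C, A, A, T)
  "TATTTC" → prefix "T" already present; 5 new (A, T, T, T, C)
  "AGGAGCAC" → 8 new (A, G, G, A, G, C, A, C)
  "CCTATGGGC" → prefix "C" already present; 8 new (C, T, A, T, G, G, G, C)
  "GCCAG" → prefix "G" already present; 4 new (C, C, A, G)
  "AGACACAC" → prefix "AG" already present; 6 new (A, C, A, C, A, C)
  "AGTGCCG" → prefix "AG" already present; 5 new (T, G, C, C, G)
Total nodes = 5 + 3 + 8 + 5 + 5 + 8 + 8 + 4 + 6 + 5 = 57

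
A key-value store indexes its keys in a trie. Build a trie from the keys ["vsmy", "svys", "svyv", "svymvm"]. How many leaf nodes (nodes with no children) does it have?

A leaf is a node with no children — equivalently, the end of a word that is not a proper prefix of any other stored word.
Those words: "svymvm", "svys", "svyv", "vsmy"
Leaf count: 4

4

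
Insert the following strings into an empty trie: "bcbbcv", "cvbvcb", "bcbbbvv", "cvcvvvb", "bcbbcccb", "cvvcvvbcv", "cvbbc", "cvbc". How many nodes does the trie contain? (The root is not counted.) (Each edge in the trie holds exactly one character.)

Trace insertions, counting only characters that open a new branch:
  "bcbbcv" → 6 new (b, c, b, b, c, v)
  "cvbvcb" → 6 new (c, v, b, v, c, b)
  "bcbbbvv" → prefix "bcbb" already present; 3 new (b, v, v)
  "cvcvvvb" → prefix "cv" already present; 5 new (c, v, v, v, b)
  "bcbbcccb" → prefix "bcbbc" already present; 3 new (c, c, b)
  "cvvcvvbcv" → prefix "cv" already present; 7 new (v, c, v, v, b, c, v)
  "cvbbc" → prefix "cvb" already present; 2 new (b, c)
  "cvbc" → prefix "cvb" already present; 1 new (c)
Total nodes = 6 + 6 + 3 + 5 + 3 + 7 + 2 + 1 = 33

33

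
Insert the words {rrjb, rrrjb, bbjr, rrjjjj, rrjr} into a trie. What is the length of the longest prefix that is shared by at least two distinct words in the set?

3

Look for the deepest trie node that still has at least two words in its subtree.
e.g. "rrjb" and "rrjjjj" share the prefix "rrj" of length 3; no pair shares a longer one.
Longest shared-prefix length: 3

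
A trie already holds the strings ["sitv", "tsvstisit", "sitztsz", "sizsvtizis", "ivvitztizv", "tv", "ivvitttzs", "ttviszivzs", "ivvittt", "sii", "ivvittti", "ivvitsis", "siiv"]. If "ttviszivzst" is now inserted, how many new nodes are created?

1

Walking "ttviszivzst" from the root, the first 10 characters ("ttviszivzs") follow existing edges; "t" is the first miss.
Each of the 1 remaining characters creates one node.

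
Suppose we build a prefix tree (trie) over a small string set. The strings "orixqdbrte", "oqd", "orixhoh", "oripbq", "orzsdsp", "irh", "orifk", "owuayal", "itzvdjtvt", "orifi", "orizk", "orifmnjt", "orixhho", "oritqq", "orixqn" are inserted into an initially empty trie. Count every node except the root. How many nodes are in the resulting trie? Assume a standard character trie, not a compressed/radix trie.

55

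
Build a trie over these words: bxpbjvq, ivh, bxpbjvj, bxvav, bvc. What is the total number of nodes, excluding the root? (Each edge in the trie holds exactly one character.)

Trie structure (* marks end of a word):
(root)
├─ b
│  ├─ v
│  │  └─ c *
│  └─ x
│     ├─ p
│     │  └─ b
│     │     └─ j
│     │        └─ v
│     │           ├─ j *
│     │           └─ q *
│     └─ v
│        └─ a
│           └─ v *
└─ i
   └─ v
      └─ h *
Counting every labelled node above: 16.

16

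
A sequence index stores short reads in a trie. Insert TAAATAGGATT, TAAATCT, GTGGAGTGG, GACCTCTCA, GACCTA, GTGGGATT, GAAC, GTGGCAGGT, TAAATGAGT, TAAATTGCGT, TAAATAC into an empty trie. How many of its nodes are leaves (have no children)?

11

Leaves are exactly the stored words that no other stored word extends.
Those words: "GAAC", "GACCTA", "GACCTCTCA", "GTGGAGTGG", "GTGGCAGGT", "GTGGGATT", "TAAATAC", "TAAATAGGATT", "TAAATCT", "TAAATGAGT", "TAAATTGCGT"
Leaf count: 11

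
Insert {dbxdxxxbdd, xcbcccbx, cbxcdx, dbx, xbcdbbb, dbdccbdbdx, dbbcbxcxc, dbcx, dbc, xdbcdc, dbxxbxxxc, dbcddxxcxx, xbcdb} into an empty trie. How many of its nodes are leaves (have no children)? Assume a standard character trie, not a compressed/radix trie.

10

A leaf is a node with no children — equivalently, the end of a word that is not a proper prefix of any other stored word.
Those words: "cbxcdx", "dbbcbxcxc", "dbcddxxcxx", "dbcx", "dbdccbdbdx", "dbxdxxxbdd", "dbxxbxxxc", "xbcdbbb", "xcbcccbx", "xdbcdc"
Leaf count: 10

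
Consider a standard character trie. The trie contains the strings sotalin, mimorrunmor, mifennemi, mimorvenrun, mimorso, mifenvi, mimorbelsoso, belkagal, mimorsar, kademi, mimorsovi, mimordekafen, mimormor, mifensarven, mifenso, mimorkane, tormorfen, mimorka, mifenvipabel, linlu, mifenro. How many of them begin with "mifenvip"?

1

Walk to "mifenvip"; the words in its subtree are exactly those with that prefix.
Matches: "mifenvipabel"
Count: 1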